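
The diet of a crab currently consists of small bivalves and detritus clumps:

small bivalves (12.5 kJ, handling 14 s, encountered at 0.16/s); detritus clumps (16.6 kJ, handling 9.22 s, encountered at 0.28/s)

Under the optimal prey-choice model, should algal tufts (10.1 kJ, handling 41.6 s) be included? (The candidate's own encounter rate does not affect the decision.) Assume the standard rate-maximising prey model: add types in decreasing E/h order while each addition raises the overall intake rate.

Intake rate on the current diet: R = (0.16×12.5 + 0.28×16.6) / (1 + 0.16×14 + 0.28×9.22) = 6.648/5.822 = 1.142 kJ/s.
Profitability of algal tufts: 10.1/41.6 = 0.2428 kJ/s.
0.2428 < 1.142, so adding algal tufts would lower the average — exclude it.

No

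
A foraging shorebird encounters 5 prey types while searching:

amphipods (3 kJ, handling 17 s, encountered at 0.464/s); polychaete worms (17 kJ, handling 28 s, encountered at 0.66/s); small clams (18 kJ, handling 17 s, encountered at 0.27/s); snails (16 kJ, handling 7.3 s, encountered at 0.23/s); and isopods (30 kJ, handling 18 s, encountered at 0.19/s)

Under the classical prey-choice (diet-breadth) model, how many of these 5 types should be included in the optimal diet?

Profitabilities (E/h, kJ/s): snails 2.19, isopods 1.67, small clams 1.06, polychaete worms 0.607, amphipods 0.176. Add prey in this order while the next type's profitability exceeds the intake rate on those already taken.
Rate on top 1: 1.374. isopods: 1.67 > 1.374 → include.
Rate on top 2: 1.538. small clams: 1.06 < 1.538 → exclude; stop.
Optimal diet: snails, isopods — 2 of 5 types.

2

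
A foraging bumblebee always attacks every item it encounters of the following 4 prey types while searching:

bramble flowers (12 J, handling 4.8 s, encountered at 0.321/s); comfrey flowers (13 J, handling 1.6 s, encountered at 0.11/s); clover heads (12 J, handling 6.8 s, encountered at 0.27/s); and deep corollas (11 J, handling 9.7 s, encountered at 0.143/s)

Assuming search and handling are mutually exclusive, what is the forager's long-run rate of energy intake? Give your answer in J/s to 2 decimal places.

1.70 J/s

R = Σλ_iE_i / (1 + Σλ_ih_i)
Numerator: 0.321×12 + 0.11×13 + 0.27×12 + 0.143×11 = 10.1
Denominator: 1 + 0.321×4.8 + 0.11×1.6 + 0.27×6.8 + 0.143×9.7 = 5.94
R = 10.1/5.94 = 1.7 J/s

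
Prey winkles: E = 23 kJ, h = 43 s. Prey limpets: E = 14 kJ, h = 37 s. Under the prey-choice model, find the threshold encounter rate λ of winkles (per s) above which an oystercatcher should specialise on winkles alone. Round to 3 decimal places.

Drop limpets once their profitability E₂/h₂ falls below the rate achievable on winkles alone: E₂/h₂ = λE₁/(1 + λh₁).
Solve for λ: λE₁h₂ = E₂(1 + λh₁) → λ(E₁h₂ − E₂h₁) = E₂ → λ = E₂/(E₁h₂ − E₂h₁).
λ = 14/(23×37 − 14×43) = 14/249 = 0.05622 per s.

0.056 per s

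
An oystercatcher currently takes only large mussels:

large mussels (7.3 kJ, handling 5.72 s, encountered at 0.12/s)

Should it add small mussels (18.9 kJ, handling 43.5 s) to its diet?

On large mussels alone, R = ΣλE/(1+Σλh) = 0.876/1.686 = 0.5194 kJ/s.
Profitability of small mussels: 18.9/43.5 = 0.4345 kJ/s.
Since 0.4345 < R, time spent handling small mussels is better spent searching.

No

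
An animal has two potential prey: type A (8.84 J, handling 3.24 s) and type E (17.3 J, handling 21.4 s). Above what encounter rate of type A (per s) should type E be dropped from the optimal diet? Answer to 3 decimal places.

Drop type E once their profitability E₂/h₂ falls below the rate achievable on type A alone: E₂/h₂ = λE₁/(1 + λh₁).
Solve for λ: λE₁h₂ = E₂(1 + λh₁) → λ(E₁h₂ − E₂h₁) = E₂ → λ = E₂/(E₁h₂ − E₂h₁).
λ = 17.3/(8.84×21.4 − 17.3×3.24) = 17.3/133.1 = 0.13 per s.

0.130 per s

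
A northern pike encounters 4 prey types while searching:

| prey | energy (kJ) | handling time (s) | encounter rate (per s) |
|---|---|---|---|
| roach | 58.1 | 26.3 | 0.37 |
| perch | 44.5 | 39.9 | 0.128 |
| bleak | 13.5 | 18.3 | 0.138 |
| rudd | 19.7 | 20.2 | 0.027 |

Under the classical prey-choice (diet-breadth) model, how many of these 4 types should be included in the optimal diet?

1

Rank by E/h (kJ/s): roach 2.21, perch 1.12, rudd 0.975, bleak 0.738. Include each in turn until the next type's E/h falls below the running intake rate.
Rate on top 1: 2.003. perch: 1.12 < 2.003 → exclude; stop.
Optimal diet: roach — 1 of 4 types.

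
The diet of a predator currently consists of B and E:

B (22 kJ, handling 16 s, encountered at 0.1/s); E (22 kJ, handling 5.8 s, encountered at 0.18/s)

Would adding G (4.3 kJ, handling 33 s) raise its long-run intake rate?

No

Intake rate on the current diet: R = (0.1×22 + 0.18×22) / (1 + 0.1×16 + 0.18×5.8) = 6.16/3.644 = 1.69 kJ/s.
G: E/h = 4.3/33 = 0.1303 kJ/s.
0.1303 < 1.69, so adding G would lower the average — exclude it.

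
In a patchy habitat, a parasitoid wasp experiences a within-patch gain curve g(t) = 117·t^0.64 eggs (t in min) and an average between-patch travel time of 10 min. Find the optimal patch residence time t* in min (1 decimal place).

Optimal t* satisfies g'(t*) = g(t*)/(T + t*).
g'(t) = 0.64·117·t^-0.36. Setting 0.64·117·t^-0.36 = 117·t^0.64/(10+t) gives 0.64(10+t) = t, so 0.36·t = 0.64×10.
t* = 0.64×10/0.36 = 17.78 min.

17.8 min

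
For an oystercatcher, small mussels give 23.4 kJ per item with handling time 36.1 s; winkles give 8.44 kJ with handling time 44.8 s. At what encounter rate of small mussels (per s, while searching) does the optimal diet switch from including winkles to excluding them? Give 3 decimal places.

The zero-one rule: include winkles iff E₂/h₂ > λE₁/(1+λh₁). Equality gives the switch point.
λE₁h₂ = E₂ + λE₂h₁ ⇒ λ = E₂/(E₁h₂ − E₂h₁) = 8.44/(1048 − 304.7) = 0.01135 per s.

0.011 per s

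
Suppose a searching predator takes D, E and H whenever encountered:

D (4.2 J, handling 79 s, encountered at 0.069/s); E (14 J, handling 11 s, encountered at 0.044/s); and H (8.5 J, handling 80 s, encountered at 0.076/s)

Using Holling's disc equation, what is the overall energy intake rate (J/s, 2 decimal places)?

R = (0.069×4.2 + 0.044×14 + 0.076×8.5) / (1 + 0.069×79 + 0.044×11 + 0.076×80) = 1.552/13.02 = 0.1192 J/s.

0.12 J/s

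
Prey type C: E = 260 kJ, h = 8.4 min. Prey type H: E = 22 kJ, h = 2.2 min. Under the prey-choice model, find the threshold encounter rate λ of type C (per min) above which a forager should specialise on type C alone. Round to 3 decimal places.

0.057 per min

At the threshold, the rate on type C alone equals the profitability of type H: λ·260/(1 + λ·8.4) = 22/2.2 = 10.
Rearranging, λ(260 − 10×8.4) = 10, so λ = 10/176 = 0.05682 per min.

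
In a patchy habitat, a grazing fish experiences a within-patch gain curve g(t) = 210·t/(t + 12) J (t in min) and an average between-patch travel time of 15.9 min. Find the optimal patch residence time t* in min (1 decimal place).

13.8 min

Maximise g(t)/(T+t): set derivative to zero → g'(t)(T+t) = g(t).
g'(t) = 210·12/(t + 12)². Setting 210·12/(t+12)² = 210t/[(t+12)(15.9+t)] gives 12(15.9+t) = t(t+12), so t² = 12×15.9 = 190.8.
t* = √190.8 = 13.81 min.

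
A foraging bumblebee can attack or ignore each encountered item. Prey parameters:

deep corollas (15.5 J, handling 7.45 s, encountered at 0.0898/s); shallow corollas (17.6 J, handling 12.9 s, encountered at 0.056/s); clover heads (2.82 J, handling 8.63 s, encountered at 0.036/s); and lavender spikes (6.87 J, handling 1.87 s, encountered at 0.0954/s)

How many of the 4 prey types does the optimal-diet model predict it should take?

3

Profitabilities (E/h, J/s): lavender spikes 3.67, deep corollas 2.08, shallow corollas 1.36, clover heads 0.327. Add prey in this order while the next type's profitability exceeds the intake rate on those already taken.
Rate on top 1: 0.5562. deep corollas: 2.08 > 0.5562 → include.
Rate on top 2: 1.108. shallow corollas: 1.36 > 1.108 → include.
Rate on top 3: 1.18. clover heads: 0.327 < 1.18 → exclude; stop.
Optimal diet: lavender spikes, deep corollas, shallow corollas — 3 of 4 types.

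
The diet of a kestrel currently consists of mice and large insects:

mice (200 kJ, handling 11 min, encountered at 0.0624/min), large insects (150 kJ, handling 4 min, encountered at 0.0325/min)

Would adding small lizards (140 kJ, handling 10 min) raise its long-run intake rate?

Current rate: (0.0624×200 + 0.0325×150)/(1 + 0.0624×11 + 0.0325×4) = 9.555 kJ/min.
Profitability of small lizards: 140/10 = 14 kJ/min.
Since 14 > R, including small lizards increases the long-run rate.

Yes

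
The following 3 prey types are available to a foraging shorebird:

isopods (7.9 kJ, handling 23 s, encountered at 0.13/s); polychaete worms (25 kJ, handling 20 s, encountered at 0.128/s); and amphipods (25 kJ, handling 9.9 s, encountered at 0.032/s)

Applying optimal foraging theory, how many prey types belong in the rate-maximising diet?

Rank by E/h (kJ/s): amphipods 2.53, polychaete worms 1.25, isopods 0.343. Include each in turn until the next type's E/h falls below the running intake rate.
Rate on top 1: 0.6075. polychaete worms: 1.25 > 0.6075 → include.
Rate on top 2: 1.032. isopods: 0.343 < 1.032 → exclude; stop.
Optimal diet: amphipods, polychaete worms — 2 of 3 types.

2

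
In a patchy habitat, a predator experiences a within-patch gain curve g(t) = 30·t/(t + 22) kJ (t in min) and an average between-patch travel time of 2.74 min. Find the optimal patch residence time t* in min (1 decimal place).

7.8 min

Optimal t* satisfies g'(t*) = g(t*)/(T + t*).
g'(t) = 30·22/(t + 22)². Setting 30·22/(t+22)² = 30t/[(t+22)(2.74+t)] gives 22(2.74+t) = t(t+22), so t² = 22×2.74 = 60.28.
t* = √60.28 = 7.764 min.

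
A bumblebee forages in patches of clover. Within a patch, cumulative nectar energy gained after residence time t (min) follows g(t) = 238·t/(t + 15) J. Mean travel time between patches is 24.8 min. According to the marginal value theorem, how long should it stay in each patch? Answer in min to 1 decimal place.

19.3 min

Maximise g(t)/(T+t): set derivative to zero → g'(t)(T+t) = g(t).
g'(t) = 238·15/(t + 15)². Setting 238·15/(t+15)² = 238t/[(t+15)(24.8+t)] gives 15(24.8+t) = t(t+15), so t² = 15×24.8 = 372.
t* = √372 = 19.29 min.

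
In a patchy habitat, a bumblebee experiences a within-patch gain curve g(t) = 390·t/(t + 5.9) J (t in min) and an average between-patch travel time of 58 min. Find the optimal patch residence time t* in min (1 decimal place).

18.5 min

By the marginal value theorem, leave when the instantaneous gain rate g'(t) equals the habitat-wide average g(t)/(T + t).
g'(t) = 390·5.9/(t + 5.9)². Setting 390·5.9/(t+5.9)² = 390t/[(t+5.9)(58+t)] gives 5.9(58+t) = t(t+5.9), so t² = 5.9×58 = 342.2.
t* = √342.2 = 18.5 min.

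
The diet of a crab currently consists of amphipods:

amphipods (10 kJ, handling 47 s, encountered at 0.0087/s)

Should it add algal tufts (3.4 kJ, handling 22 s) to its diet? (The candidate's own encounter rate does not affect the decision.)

Current rate: (0.0087×10)/(1 + 0.0087×47) = 0.06175 kJ/s.
algal tufts: E/h = 3.4/22 = 0.1545 kJ/s.
Since 0.1545 > R, including algal tufts increases the long-run rate.

Yes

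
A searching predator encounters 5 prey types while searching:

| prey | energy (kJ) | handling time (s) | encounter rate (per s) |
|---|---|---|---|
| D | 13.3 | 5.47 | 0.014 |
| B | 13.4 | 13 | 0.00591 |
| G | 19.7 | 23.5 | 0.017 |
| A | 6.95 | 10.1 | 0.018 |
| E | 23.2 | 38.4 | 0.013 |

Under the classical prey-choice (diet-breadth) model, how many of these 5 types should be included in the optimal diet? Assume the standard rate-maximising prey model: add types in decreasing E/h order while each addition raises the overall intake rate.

5

E/h in descending order: D 2.43, B 1.03, G 0.838, A 0.688, E 0.604 kJ/s. The optimal diet is the largest prefix of this list for which every included type satisfies E_i/h_i > R on the types above it.
Rate on top 1: 0.173. B: 1.03 > 0.173 → include.
Rate on top 2: 0.2301. G: 0.838 > 0.2301 → include.
Rate on top 3: 0.3866. A: 0.688 > 0.3866 → include.
Rate on top 4: 0.4182. E: 0.604 > 0.4182 → include.
Optimal diet: D, B, G, A, E — 5 of 5 types.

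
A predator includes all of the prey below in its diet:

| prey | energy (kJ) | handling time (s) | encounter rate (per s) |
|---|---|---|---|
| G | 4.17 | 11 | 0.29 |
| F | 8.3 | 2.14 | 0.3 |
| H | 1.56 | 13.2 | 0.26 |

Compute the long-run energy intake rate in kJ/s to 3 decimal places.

0.497 kJ/s

R = (0.29×4.17 + 0.3×8.3 + 0.26×1.56) / (1 + 0.29×11 + 0.3×2.14 + 0.26×13.2) = 4.105/8.264 = 0.4967 kJ/s.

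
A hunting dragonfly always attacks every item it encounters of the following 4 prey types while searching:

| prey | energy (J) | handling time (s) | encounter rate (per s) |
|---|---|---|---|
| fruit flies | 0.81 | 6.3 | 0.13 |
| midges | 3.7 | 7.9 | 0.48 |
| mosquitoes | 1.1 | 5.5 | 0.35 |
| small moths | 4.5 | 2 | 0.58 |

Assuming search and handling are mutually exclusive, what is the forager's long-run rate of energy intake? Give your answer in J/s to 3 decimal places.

0.561 J/s

R = Σλ_iE_i / (1 + Σλ_ih_i)
Numerator: 0.13×0.81 + 0.48×3.7 + 0.35×1.1 + 0.58×4.5 = 4.876
Denominator: 1 + 0.13×6.3 + 0.48×7.9 + 0.35×5.5 + 0.58×2 = 8.696
R = 4.876/8.696 = 0.5608 J/s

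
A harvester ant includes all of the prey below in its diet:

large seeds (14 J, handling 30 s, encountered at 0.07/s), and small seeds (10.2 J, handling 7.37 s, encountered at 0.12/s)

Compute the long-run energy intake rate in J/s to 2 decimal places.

0.55 J/s

R = Σλ_iE_i / (1 + Σλ_ih_i)
Numerator: 0.07×14 + 0.12×10.2 = 2.204
Denominator: 1 + 0.07×30 + 0.12×7.37 = 3.984
R = 2.204/3.984 = 0.5532 J/s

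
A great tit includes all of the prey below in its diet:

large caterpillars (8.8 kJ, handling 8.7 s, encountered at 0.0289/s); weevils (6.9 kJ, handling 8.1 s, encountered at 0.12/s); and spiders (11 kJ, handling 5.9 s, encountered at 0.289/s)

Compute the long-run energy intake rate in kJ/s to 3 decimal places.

R = Σλ_iE_i / (1 + Σλ_ih_i)
Numerator: 0.0289×8.8 + 0.12×6.9 + 0.289×11 = 4.261
Denominator: 1 + 0.0289×8.7 + 0.12×8.1 + 0.289×5.9 = 3.929
R = 4.261/3.929 = 1.085 kJ/s

1.085 kJ/s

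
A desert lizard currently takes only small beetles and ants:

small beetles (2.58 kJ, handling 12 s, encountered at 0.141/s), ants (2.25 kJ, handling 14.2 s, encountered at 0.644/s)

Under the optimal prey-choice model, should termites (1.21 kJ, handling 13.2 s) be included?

Intake rate on the current diet: R = (0.141×2.58 + 0.644×2.25) / (1 + 0.141×12 + 0.644×14.2) = 1.813/11.84 = 0.1531 kJ/s.
Profitability of termites: 1.21/13.2 = 0.09167 kJ/s.
0.09167 < 0.1531, so adding termites would lower the average — exclude it.

No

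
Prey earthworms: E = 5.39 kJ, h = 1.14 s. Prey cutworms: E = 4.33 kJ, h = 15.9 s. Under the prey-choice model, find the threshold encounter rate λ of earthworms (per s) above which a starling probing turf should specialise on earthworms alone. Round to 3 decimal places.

0.054 per s

The zero-one rule: include cutworms iff E₂/h₂ > λE₁/(1+λh₁). Equality gives the switch point.
λE₁h₂ = E₂ + λE₂h₁ ⇒ λ = E₂/(E₁h₂ − E₂h₁) = 4.33/(85.7 − 4.936) = 0.05361 per s.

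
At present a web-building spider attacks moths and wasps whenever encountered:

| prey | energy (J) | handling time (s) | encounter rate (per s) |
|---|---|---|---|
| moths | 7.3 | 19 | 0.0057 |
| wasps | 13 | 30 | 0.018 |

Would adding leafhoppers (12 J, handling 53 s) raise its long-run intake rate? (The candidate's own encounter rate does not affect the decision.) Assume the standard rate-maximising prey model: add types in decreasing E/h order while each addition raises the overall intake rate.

Yes

On moths and wasps alone, R = ΣλE/(1+Σλh) = 0.2756/1.648 = 0.1672 J/s.
leafhoppers: E/h = 12/53 = 0.2264 J/s.
0.2264 > 0.1672, so adding leafhoppers raises the average — include it.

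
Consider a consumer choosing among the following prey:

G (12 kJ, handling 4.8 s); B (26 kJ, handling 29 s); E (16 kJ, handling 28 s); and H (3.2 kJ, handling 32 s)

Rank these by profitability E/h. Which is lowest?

In descending order of E/h:
G: 12/4.8 = 2.5 kJ/s
B: 26/29 = 0.897 kJ/s
E: 16/28 = 0.571 kJ/s
H: 3.2/32 = 0.1 kJ/s

H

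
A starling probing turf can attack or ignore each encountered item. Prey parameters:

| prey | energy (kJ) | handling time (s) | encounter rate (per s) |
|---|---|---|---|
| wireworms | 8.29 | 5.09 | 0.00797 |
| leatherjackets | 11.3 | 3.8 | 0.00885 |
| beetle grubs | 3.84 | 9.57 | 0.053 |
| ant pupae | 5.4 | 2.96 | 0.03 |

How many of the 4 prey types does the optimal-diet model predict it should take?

Profitabilities (E/h, kJ/s): leatherjackets 2.97, ant pupae 1.82, wireworms 1.63, beetle grubs 0.401. Add prey in this order while the next type's profitability exceeds the intake rate on those already taken.
Rate on top 1: 0.09675. ant pupae: 1.82 > 0.09675 → include.
Rate on top 2: 0.2334. wireworms: 1.63 > 0.2334 → include.
Rate on top 3: 0.2821. beetle grubs: 0.401 > 0.2821 → include.
Optimal diet: leatherjackets, ant pupae, wireworms, beetle grubs — 4 of 4 types.

4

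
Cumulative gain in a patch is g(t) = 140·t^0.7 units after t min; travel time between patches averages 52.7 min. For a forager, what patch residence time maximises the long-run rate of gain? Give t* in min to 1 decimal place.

By the marginal value theorem, leave when the instantaneous gain rate g'(t) equals the habitat-wide average g(t)/(T + t).
g'(t) = 0.7·140·t^-0.3. Setting 0.7·140·t^-0.3 = 140·t^0.7/(52.7+t) gives 0.7(52.7+t) = t, so 0.30·t = 0.7×52.7.
t* = 0.7×52.7/0.30 = 123 min.

123.0 min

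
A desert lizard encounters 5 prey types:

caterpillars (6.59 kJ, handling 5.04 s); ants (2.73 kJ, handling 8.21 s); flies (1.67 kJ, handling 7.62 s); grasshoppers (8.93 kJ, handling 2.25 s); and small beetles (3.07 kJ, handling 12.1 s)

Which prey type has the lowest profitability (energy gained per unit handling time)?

In descending order of E/h:
grasshoppers: 8.93/2.25 = 3.97 kJ/s
caterpillars: 6.59/5.04 = 1.31 kJ/s
ants: 2.73/8.21 = 0.333 kJ/s
small beetles: 3.07/12.1 = 0.254 kJ/s
flies: 1.67/7.62 = 0.219 kJ/s

flies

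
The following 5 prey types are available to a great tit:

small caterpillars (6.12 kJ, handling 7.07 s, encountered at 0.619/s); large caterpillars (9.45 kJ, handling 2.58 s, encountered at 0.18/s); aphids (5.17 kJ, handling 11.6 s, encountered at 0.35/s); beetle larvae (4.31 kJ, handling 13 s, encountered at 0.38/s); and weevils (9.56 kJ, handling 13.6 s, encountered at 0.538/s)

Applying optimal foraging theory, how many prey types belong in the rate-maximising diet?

1

Rank by E/h (kJ/s): large caterpillars 3.66, small caterpillars 0.866, weevils 0.703, aphids 0.446, beetle larvae 0.332. Include each in turn until the next type's E/h falls below the running intake rate.
Rate on top 1: 1.162. small caterpillars: 0.866 < 1.162 → exclude; stop.
Optimal diet: large caterpillars — 1 of 5 types.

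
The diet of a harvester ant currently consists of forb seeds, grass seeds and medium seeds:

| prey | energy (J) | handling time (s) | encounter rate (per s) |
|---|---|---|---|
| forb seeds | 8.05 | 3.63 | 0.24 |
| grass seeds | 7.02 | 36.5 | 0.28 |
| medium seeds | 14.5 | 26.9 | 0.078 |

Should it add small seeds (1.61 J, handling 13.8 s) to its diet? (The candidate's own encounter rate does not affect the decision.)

No

Intake rate on the current diet: R = (0.24×8.05 + 0.28×7.02 + 0.078×14.5) / (1 + 0.24×3.63 + 0.28×36.5 + 0.078×26.9) = 5.029/14.19 = 0.3544 J/s.
small seeds: E/h = 1.61/13.8 = 0.1167 J/s.
Since 0.1167 < R, time spent handling small seeds is better spent searching.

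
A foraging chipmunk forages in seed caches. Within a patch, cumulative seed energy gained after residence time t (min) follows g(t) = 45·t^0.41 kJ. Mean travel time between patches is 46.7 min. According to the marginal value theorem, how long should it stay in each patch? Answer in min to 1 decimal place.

Maximise g(t)/(T+t): set derivative to zero → g'(t)(T+t) = g(t).
g'(t) = 0.41·45·t^-0.59. Setting 0.41·45·t^-0.59 = 45·t^0.41/(46.7+t) gives 0.41(46.7+t) = t, so 0.59·t = 0.41×46.7.
t* = 0.41×46.7/0.59 = 32.45 min.

32.5 min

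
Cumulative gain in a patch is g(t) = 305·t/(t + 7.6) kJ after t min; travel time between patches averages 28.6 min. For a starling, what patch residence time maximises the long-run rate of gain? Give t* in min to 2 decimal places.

Maximise g(t)/(T+t): set derivative to zero → g'(t)(T+t) = g(t).
g'(t) = 305·7.6/(t + 7.6)². Setting 305·7.6/(t+7.6)² = 305t/[(t+7.6)(28.6+t)] gives 7.6(28.6+t) = t(t+7.6), so t² = 7.6×28.6 = 217.4.
t* = √217.4 = 14.74 min.

14.74 min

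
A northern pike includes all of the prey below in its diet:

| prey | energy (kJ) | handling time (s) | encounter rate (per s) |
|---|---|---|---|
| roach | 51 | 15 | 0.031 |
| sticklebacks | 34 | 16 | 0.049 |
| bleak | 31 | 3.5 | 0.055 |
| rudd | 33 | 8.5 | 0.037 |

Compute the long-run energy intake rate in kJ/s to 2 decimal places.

R = (0.031×51 + 0.049×34 + 0.055×31 + 0.037×33) / (1 + 0.031×15 + 0.049×16 + 0.055×3.5 + 0.037×8.5) = 6.173/2.756 = 2.24 kJ/s.

2.24 kJ/s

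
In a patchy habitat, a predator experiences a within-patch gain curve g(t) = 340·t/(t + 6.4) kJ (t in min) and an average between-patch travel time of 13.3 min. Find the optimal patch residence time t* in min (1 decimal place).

Optimal t* satisfies g'(t*) = g(t*)/(T + t*).
g'(t) = 340·6.4/(t + 6.4)². Setting 340·6.4/(t+6.4)² = 340t/[(t+6.4)(13.3+t)] gives 6.4(13.3+t) = t(t+6.4), so t² = 6.4×13.3 = 85.12.
t* = √85.12 = 9.226 min.

9.2 min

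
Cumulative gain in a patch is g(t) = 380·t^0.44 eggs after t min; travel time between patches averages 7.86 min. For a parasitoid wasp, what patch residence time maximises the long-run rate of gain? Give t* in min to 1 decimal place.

6.2 min

Optimal t* satisfies g'(t*) = g(t*)/(T + t*).
g'(t) = 0.44·380·t^-0.56. Setting 0.44·380·t^-0.56 = 380·t^0.44/(7.86+t) gives 0.44(7.86+t) = t, so 0.56·t = 0.44×7.86.
t* = 0.44×7.86/0.56 = 6.176 min.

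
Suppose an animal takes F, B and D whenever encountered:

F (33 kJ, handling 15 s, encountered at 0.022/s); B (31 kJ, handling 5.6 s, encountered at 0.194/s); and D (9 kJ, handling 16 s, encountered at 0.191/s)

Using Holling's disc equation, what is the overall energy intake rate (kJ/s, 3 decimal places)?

R = Σλ_iE_i / (1 + Σλ_ih_i)
Numerator: 0.022×33 + 0.194×31 + 0.191×9 = 8.459
Denominator: 1 + 0.022×15 + 0.194×5.6 + 0.191×16 = 5.472
R = 8.459/5.472 = 1.546 kJ/s

1.546 kJ/s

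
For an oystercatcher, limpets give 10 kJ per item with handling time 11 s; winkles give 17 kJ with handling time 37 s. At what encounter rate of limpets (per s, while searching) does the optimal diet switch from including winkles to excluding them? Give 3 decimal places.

0.093 per s

At the threshold, the rate on limpets alone equals the profitability of winkles: λ·10/(1 + λ·11) = 17/37 = 0.4595.
Rearranging, λ(10 − 0.4595×11) = 0.4595, so λ = 0.4595/4.946 = 0.0929 per s.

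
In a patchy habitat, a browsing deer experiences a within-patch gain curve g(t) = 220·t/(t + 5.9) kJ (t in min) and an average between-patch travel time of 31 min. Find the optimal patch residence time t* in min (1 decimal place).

Optimal t* satisfies g'(t*) = g(t*)/(T + t*).
g'(t) = 220·5.9/(t + 5.9)². Setting 220·5.9/(t+5.9)² = 220t/[(t+5.9)(31+t)] gives 5.9(31+t) = t(t+5.9), so t² = 5.9×31 = 182.9.
t* = √182.9 = 13.52 min.

13.5 min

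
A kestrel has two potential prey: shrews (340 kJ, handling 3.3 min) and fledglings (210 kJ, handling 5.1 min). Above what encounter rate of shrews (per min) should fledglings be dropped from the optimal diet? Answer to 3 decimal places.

The zero-one rule: include fledglings iff E₂/h₂ > λE₁/(1+λh₁). Equality gives the switch point.
λE₁h₂ = E₂ + λE₂h₁ ⇒ λ = E₂/(E₁h₂ − E₂h₁) = 210/(1734 − 693) = 0.2017 per min.

0.202 per min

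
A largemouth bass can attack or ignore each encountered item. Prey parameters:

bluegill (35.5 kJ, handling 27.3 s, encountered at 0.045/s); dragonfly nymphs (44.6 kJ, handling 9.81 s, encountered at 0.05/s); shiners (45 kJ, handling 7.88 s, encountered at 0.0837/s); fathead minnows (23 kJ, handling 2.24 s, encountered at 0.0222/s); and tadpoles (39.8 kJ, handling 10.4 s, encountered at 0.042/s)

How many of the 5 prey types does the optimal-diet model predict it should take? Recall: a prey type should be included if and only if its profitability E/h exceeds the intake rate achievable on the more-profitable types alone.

Rank by E/h (kJ/s): fathead minnows 10.3, shiners 5.71, dragonfly nymphs 4.55, tadpoles 3.83, bluegill 1.3. Include each in turn until the next type's E/h falls below the running intake rate.
Rate on top 1: 0.4864. shiners: 5.71 > 0.4864 → include.
Rate on top 2: 2.502. dragonfly nymphs: 4.55 > 2.502 → include.
Rate on top 3: 2.958. tadpoles: 3.83 > 2.958 → include.
Rate on top 4: 3.102. bluegill: 1.3 < 3.102 → exclude; stop.
Optimal diet: fathead minnows, shiners, dragonfly nymphs, tadpoles — 4 of 5 types.

4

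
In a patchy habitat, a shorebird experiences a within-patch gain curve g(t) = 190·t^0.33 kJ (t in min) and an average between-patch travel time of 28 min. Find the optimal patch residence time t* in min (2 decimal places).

13.79 min

Maximise g(t)/(T+t): set derivative to zero → g'(t)(T+t) = g(t).
g'(t) = 0.33·190·t^-0.67. Setting 0.33·190·t^-0.67 = 190·t^0.33/(28+t) gives 0.33(28+t) = t, so 0.67·t = 0.33×28.
t* = 0.33×28/0.67 = 13.79 min.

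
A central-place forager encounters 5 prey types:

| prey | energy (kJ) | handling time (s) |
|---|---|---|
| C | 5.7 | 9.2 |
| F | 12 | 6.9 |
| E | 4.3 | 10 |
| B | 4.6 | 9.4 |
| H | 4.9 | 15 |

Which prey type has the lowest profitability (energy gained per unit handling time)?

Profitability E/h (kJ/s): C = 5.7/9.2 = 0.62, F = 12/6.9 = 1.74, E = 4.3/10 = 0.43, B = 4.6/9.4 = 0.489, H = 4.9/15 = 0.327.
Ranked: F > C > B > E > H.

H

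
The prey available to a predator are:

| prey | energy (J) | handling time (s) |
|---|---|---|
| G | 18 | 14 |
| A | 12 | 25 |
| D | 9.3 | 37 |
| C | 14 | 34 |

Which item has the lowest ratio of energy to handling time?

D

Profitability E/h (J/s): G = 18/14 = 1.29, A = 12/25 = 0.48, D = 9.3/37 = 0.251, C = 14/34 = 0.412.
Ranked: G > A > C > D.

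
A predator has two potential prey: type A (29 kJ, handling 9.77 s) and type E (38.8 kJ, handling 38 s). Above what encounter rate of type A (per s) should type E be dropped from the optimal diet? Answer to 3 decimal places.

0.054 per s

The zero-one rule: include type E iff E₂/h₂ > λE₁/(1+λh₁). Equality gives the switch point.
λE₁h₂ = E₂ + λE₂h₁ ⇒ λ = E₂/(E₁h₂ − E₂h₁) = 38.8/(1102 − 379.1) = 0.05367 per s.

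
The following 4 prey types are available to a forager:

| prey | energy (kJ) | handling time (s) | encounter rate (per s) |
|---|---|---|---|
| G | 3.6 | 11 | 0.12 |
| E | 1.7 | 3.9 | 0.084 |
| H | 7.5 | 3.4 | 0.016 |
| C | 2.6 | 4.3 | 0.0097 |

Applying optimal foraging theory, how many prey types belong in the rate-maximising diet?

E/h in descending order: H 2.21, C 0.605, E 0.436, G 0.327 kJ/s. The optimal diet is the largest prefix of this list for which every included type satisfies E_i/h_i > R on the types above it.
Rate on top 1: 0.1138. C: 0.605 > 0.1138 → include.
Rate on top 2: 0.1325. E: 0.436 > 0.1325 → include.
Rate on top 3: 0.2023. G: 0.327 > 0.2023 → include.
Optimal diet: H, C, E, G — 4 of 4 types.

4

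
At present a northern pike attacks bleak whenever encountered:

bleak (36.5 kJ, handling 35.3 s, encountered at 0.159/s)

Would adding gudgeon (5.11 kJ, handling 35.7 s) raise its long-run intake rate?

On bleak alone, R = ΣλE/(1+Σλh) = 5.803/6.613 = 0.8776 kJ/s.
Profitability of gudgeon: 5.11/35.7 = 0.1431 kJ/s.
Since 0.1431 < R, time spent handling gudgeon is better spent searching.

No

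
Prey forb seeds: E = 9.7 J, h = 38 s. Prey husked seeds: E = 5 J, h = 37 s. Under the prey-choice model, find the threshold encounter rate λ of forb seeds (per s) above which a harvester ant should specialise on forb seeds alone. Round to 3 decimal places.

0.030 per s

The zero-one rule: include husked seeds iff E₂/h₂ > λE₁/(1+λh₁). Equality gives the switch point.
λE₁h₂ = E₂ + λE₂h₁ ⇒ λ = E₂/(E₁h₂ − E₂h₁) = 5/(358.9 − 190) = 0.0296 per s.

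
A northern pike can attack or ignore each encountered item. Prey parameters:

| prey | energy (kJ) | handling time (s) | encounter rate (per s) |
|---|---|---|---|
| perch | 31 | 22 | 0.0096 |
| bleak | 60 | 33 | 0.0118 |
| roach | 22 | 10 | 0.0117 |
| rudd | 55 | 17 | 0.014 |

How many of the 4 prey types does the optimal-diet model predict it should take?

4

E/h in descending order: rudd 3.24, roach 2.2, bleak 1.82, perch 1.41 kJ/s. The optimal diet is the largest prefix of this list for which every included type satisfies E_i/h_i > R on the types above it.
Rate on top 1: 0.622. roach: 2.2 > 0.622 → include.
Rate on top 2: 0.7582. bleak: 1.82 > 0.7582 → include.
Rate on top 3: 0.9948. perch: 1.41 > 0.9948 → include.
Optimal diet: rudd, roach, bleak, perch — 4 of 4 types.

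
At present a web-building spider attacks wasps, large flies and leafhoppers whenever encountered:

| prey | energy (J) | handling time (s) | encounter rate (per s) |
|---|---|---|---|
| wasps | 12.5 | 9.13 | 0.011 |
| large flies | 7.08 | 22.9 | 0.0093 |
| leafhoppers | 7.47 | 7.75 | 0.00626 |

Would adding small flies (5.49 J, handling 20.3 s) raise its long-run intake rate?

Current rate: (0.011×12.5 + 0.0093×7.08 + 0.00626×7.47)/(1 + 0.011×9.13 + 0.0093×22.9 + 0.00626×7.75) = 0.1836 J/s.
small flies: E/h = 5.49/20.3 = 0.2704 J/s.
0.2704 > 0.1836, so adding small flies raises the average — include it.

Yes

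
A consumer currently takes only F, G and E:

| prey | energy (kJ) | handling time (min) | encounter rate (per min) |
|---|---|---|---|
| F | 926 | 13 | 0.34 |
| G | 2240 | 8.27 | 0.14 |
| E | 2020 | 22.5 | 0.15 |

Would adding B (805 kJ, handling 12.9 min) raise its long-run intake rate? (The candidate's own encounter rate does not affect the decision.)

No

Intake rate on the current diet: R = (0.34×926 + 0.14×2240 + 0.15×2020) / (1 + 0.34×13 + 0.14×8.27 + 0.15×22.5) = 931.4/9.953 = 93.59 kJ/min.
B: E/h = 805/12.9 = 62.4 kJ/min.
62.4 < 93.59, so adding B would lower the average — exclude it.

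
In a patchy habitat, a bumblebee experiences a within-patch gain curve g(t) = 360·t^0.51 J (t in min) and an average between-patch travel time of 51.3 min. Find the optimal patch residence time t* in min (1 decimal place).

53.4 min

Optimal t* satisfies g'(t*) = g(t*)/(T + t*).
g'(t) = 0.51·360·t^-0.49. Setting 0.51·360·t^-0.49 = 360·t^0.51/(51.3+t) gives 0.51(51.3+t) = t, so 0.49·t = 0.51×51.3.
t* = 0.51×51.3/0.49 = 53.39 min.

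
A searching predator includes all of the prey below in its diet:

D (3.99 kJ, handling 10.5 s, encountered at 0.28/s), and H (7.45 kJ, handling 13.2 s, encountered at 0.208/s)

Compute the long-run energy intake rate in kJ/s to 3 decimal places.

R = (0.28×3.99 + 0.208×7.45) / (1 + 0.28×10.5 + 0.208×13.2) = 2.667/6.686 = 0.3989 kJ/s.

0.399 kJ/s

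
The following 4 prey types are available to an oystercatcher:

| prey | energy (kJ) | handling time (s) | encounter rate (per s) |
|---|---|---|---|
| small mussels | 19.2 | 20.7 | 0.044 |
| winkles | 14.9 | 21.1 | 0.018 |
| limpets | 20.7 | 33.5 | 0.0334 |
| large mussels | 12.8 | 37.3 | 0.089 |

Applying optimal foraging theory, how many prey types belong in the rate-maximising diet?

3

Profitabilities (E/h, kJ/s): small mussels 0.928, winkles 0.706, limpets 0.618, large mussels 0.343. Add prey in this order while the next type's profitability exceeds the intake rate on those already taken.
Rate on top 1: 0.4421. winkles: 0.706 > 0.4421 → include.
Rate on top 2: 0.4859. limpets: 0.618 > 0.4859 → include.
Rate on top 3: 0.5292. large mussels: 0.343 < 0.5292 → exclude; stop.
Optimal diet: small mussels, winkles, limpets — 3 of 4 types.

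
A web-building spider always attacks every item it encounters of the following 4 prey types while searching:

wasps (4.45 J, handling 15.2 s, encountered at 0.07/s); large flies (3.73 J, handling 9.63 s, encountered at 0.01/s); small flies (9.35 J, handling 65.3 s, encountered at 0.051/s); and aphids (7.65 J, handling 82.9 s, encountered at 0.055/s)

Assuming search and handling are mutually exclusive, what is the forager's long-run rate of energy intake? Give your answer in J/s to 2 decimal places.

0.12 J/s

R = Σλ_iE_i / (1 + Σλ_ih_i)
Numerator: 0.07×4.45 + 0.01×3.73 + 0.051×9.35 + 0.055×7.65 = 1.246
Denominator: 1 + 0.07×15.2 + 0.01×9.63 + 0.051×65.3 + 0.055×82.9 = 10.05
R = 1.246/10.05 = 0.124 J/s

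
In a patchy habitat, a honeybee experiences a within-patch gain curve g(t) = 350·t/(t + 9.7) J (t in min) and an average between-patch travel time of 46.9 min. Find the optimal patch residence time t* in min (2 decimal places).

21.33 min

Optimal t* satisfies g'(t*) = g(t*)/(T + t*).
g'(t) = 350·9.7/(t + 9.7)². Setting 350·9.7/(t+9.7)² = 350t/[(t+9.7)(46.9+t)] gives 9.7(46.9+t) = t(t+9.7), so t² = 9.7×46.9 = 454.9.
t* = √454.9 = 21.33 min.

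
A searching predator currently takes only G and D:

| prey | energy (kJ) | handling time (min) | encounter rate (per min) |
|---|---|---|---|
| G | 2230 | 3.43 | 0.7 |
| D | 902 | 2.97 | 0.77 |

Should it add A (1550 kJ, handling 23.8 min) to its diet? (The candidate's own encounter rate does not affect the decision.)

Intake rate on the current diet: R = (0.7×2230 + 0.77×902) / (1 + 0.7×3.43 + 0.77×2.97) = 2256/5.688 = 396.6 kJ/min.
Profitability of A: 1550/23.8 = 65.13 kJ/min.
65.13 < 396.6, so adding A would lower the average — exclude it.

No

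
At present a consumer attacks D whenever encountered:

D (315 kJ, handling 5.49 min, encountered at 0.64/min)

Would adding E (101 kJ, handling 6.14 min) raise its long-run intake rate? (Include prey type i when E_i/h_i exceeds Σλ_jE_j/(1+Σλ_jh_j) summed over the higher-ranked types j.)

No

Intake rate on the current diet: R = (0.64×315) / (1 + 0.64×5.49) = 201.6/4.514 = 44.67 kJ/min.
E: E/h = 101/6.14 = 16.45 kJ/min.
16.45 < 44.67, so adding E would lower the average — exclude it.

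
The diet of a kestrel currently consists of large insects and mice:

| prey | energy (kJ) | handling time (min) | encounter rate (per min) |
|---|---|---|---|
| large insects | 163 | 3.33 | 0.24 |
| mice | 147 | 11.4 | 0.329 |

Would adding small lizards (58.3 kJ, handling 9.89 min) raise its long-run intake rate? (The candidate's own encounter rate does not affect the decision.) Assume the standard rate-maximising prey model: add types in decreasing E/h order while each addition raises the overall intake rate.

On large insects and mice alone, R = ΣλE/(1+Σλh) = 87.48/5.55 = 15.76 kJ/min.
Profitability of small lizards: 58.3/9.89 = 5.895 kJ/min.
5.895 < 15.76, so adding small lizards would lower the average — exclude it.

No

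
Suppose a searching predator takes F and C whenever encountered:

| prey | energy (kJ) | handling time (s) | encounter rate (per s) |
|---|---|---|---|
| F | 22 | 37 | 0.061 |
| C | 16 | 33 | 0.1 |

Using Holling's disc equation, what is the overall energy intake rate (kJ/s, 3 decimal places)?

R = Σλ_iE_i / (1 + Σλ_ih_i)
Numerator: 0.061×22 + 0.1×16 = 2.942
Denominator: 1 + 0.061×37 + 0.1×33 = 6.557
R = 2.942/6.557 = 0.4487 kJ/s

0.449 kJ/s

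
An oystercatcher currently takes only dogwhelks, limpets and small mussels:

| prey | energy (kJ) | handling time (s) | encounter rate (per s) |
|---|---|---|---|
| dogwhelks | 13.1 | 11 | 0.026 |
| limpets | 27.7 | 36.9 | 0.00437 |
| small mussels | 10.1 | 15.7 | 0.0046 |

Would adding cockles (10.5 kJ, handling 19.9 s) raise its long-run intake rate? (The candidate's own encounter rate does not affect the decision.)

Yes

Current rate: (0.026×13.1 + 0.00437×27.7 + 0.0046×10.1)/(1 + 0.026×11 + 0.00437×36.9 + 0.0046×15.7) = 0.3344 kJ/s.
Profitability of cockles: 10.5/19.9 = 0.5276 kJ/s.
Since 0.5276 > R, including cockles increases the long-run rate.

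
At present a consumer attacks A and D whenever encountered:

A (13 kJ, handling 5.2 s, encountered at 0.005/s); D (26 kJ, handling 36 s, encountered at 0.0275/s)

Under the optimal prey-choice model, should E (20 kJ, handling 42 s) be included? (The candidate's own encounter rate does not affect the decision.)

Yes

On A and D alone, R = ΣλE/(1+Σλh) = 0.78/2.016 = 0.3869 kJ/s.
Profitability of E: 20/42 = 0.4762 kJ/s.
Since 0.4762 > R, including E increases the long-run rate.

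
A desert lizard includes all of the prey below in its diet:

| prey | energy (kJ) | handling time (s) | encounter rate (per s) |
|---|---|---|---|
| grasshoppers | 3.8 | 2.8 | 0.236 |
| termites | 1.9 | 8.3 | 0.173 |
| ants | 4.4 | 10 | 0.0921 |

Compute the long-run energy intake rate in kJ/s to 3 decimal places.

0.406 kJ/s

R = Σλ_iE_i / (1 + Σλ_ih_i)
Numerator: 0.236×3.8 + 0.173×1.9 + 0.0921×4.4 = 1.631
Denominator: 1 + 0.236×2.8 + 0.173×8.3 + 0.0921×10 = 4.018
R = 1.631/4.018 = 0.4059 kJ/s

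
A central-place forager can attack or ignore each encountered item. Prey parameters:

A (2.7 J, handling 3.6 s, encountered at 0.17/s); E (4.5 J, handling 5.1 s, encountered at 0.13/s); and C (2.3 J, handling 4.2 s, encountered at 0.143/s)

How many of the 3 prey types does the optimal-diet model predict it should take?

3

Rank by E/h (J/s): E 0.882, A 0.75, C 0.548. Include each in turn until the next type's E/h falls below the running intake rate.
Rate on top 1: 0.3518. A: 0.75 > 0.3518 → include.
Rate on top 2: 0.4589. C: 0.548 > 0.4589 → include.
Optimal diet: E, A, C — 3 of 3 types.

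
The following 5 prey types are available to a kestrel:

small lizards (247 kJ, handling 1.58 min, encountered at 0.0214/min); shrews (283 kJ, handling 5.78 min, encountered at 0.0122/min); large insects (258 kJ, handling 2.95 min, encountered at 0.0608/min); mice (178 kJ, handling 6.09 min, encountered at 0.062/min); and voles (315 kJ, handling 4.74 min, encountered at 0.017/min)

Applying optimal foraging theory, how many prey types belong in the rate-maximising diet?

E/h in descending order: small lizards 156, large insects 87.5, voles 66.5, shrews 49, mice 29.2 kJ/min. The optimal diet is the largest prefix of this list for which every included type satisfies E_i/h_i > R on the types above it.
Rate on top 1: 5.113. large insects: 87.5 > 5.113 → include.
Rate on top 2: 17.29. voles: 66.5 > 17.29 → include.
Rate on top 3: 20.35. shrews: 49 > 20.35 → include.
Rate on top 4: 21.83. mice: 29.2 > 21.83 → include.
Optimal diet: small lizards, large insects, voles, shrews, mice — 5 of 5 types.

5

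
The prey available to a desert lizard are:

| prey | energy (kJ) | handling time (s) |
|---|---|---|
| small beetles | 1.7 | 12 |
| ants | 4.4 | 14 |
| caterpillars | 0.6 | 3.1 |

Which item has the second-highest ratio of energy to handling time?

caterpillars

In descending order of E/h:
ants: 4.4/14 = 0.314 kJ/s
caterpillars: 0.6/3.1 = 0.194 kJ/s
small beetles: 1.7/12 = 0.142 kJ/s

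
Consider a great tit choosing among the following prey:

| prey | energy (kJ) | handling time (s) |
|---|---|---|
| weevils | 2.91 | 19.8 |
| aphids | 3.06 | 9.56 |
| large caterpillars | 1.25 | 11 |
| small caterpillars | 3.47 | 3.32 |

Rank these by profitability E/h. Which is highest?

In descending order of E/h:
small caterpillars: 3.47/3.32 = 1.05 kJ/s
aphids: 3.06/9.56 = 0.32 kJ/s
weevils: 2.91/19.8 = 0.147 kJ/s
large caterpillars: 1.25/11 = 0.114 kJ/s

small caterpillars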